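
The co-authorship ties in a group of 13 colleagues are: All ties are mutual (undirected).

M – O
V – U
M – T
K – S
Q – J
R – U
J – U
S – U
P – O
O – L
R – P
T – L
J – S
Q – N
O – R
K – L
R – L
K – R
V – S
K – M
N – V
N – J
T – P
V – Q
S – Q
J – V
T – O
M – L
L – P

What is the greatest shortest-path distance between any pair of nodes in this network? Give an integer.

5

Eccentricity of each node (its greatest distance to any other): J:4, K:3, L:4, M:4, N:5, O:4, P:4, Q:4, R:3, S:3, T:5, U:3, V:4.
The maximum eccentricity is 5, realized for instance by the pair T–N via T – L – K – S – Q – N. So the diameter is 5.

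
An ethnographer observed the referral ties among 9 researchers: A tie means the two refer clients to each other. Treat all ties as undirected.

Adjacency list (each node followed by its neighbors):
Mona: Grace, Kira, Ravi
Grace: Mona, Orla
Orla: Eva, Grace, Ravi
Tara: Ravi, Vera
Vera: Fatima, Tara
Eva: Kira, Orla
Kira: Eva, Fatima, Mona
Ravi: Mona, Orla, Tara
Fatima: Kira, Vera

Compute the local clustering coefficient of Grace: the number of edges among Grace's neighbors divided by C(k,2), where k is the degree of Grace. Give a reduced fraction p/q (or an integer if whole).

0

Grace's neighbors: Mona and Orla (k = 2).
Possible neighbor pairs: C(2,2) = 1. Edges among them: none → e = 0.
Clustering(Grace) = 0/1.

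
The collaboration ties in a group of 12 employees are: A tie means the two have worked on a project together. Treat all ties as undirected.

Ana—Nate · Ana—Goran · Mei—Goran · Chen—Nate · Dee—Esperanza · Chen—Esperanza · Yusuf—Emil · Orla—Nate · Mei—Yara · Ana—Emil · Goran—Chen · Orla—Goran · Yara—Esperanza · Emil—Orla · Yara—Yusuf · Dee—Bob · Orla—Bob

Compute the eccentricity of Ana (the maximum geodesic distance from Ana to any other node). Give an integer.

Distances from Ana: Bob:3, Chen:2, Dee:4, Emil:1, Esperanza:3, Goran:1, Mei:2, Nate:1, Orla:2, Yara:3, Yusuf:2.
The largest is 4 (to Dee), so the eccentricity of Ana is 4.

4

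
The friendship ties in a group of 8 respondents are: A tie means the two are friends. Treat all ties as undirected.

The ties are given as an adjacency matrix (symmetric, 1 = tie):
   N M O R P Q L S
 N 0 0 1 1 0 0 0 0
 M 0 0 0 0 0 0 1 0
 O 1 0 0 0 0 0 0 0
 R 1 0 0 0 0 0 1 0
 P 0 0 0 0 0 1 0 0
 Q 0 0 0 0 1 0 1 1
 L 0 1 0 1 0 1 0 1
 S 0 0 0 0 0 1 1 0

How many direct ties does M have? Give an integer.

1

M is directly tied to L. That is 1 neighbor, so the degree of M is 1.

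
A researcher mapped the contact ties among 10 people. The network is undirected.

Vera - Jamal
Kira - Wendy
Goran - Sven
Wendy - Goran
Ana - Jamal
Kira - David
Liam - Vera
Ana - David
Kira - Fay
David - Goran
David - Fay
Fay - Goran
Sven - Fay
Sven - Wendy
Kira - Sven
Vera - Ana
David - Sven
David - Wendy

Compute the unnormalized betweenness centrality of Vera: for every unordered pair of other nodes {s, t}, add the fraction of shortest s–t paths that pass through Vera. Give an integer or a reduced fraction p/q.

Pairs whose geodesics pass through Vera — Liam–Ana: 1; Liam–Jamal: 1; Liam–Kira: 1; Liam–David: 1; Liam–Goran: 1; Liam–Fay: 1; Liam–Wendy: 1; Liam–Sven: 1.
All other pairs contribute 0.
Summing the contributions gives betweenness(Vera) = 8.

8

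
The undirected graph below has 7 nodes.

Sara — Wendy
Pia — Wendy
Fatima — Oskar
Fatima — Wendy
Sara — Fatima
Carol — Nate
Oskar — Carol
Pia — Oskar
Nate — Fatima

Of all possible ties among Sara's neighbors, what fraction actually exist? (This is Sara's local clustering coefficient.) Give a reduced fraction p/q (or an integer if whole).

1

Sara's neighbors: Fatima and Wendy (k = 2).
Possible neighbor pairs: C(2,2) = 1. Edges among them: Fatima–Wendy → e = 1.
Clustering(Sara) = 1/1.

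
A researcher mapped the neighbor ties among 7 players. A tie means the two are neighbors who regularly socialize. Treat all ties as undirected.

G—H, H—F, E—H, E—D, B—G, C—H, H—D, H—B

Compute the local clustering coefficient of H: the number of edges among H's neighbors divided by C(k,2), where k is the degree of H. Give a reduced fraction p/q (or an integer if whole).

H's neighbors: B, C, D, E, F, and G (k = 6).
Possible neighbor pairs: C(6,2) = 15. Edges among them: B–G, D–E → e = 2.
Clustering(H) = 2/15.

2/15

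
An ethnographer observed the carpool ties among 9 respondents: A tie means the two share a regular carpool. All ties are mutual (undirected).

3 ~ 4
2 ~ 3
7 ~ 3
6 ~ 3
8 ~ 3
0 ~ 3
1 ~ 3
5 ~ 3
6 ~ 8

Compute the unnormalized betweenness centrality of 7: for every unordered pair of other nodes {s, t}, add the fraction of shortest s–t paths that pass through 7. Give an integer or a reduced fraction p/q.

No shortest path between any pair of other nodes passes through 7.
Summing the contributions gives betweenness(7) = 0.

0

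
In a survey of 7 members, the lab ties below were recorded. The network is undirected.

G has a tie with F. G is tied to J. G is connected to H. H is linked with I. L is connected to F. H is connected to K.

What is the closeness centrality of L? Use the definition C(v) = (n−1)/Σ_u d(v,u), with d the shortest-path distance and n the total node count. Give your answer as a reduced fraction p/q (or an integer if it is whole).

6/17

Distances from L: F:1, G:2, H:3, I:4, J:3, K:4. Sum = 17.
n = 7, so closeness = 6/17.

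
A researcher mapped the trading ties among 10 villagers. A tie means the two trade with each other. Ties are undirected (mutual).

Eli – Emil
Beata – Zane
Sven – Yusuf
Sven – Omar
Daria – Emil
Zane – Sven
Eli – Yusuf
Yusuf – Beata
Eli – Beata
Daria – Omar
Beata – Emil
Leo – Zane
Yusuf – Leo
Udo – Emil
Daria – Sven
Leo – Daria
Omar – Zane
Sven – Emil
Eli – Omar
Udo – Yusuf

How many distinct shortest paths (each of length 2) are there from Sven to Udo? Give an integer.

The shortest distance is 2. The length-2 paths are: Sven–Emil–Udo; Sven–Yusuf–Udo.
That gives 2 distinct shortest paths.

2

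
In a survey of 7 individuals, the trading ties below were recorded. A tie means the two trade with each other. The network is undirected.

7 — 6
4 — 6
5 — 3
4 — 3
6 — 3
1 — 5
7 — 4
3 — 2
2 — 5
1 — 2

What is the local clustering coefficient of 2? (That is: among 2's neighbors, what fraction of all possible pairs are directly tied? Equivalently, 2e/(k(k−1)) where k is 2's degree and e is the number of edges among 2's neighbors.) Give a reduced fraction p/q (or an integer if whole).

2/3

2's neighbors: 1, 3, and 5 (k = 3).
Possible neighbor pairs: C(3,2) = 3. Edges among them: 1–5, 3–5 → e = 2.
Clustering(2) = 2/3.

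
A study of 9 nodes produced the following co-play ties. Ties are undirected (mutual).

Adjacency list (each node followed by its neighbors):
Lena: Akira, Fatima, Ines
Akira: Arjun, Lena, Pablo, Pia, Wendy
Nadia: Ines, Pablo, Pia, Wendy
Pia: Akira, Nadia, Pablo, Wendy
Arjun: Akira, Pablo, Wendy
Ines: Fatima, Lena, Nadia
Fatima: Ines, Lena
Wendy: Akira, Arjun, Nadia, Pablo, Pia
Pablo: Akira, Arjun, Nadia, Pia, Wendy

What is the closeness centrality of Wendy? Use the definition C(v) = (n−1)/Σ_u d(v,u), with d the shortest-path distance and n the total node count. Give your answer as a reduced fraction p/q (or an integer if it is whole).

2/3

Distances from Wendy: Akira:1, Arjun:1, Fatima:3, Ines:2, Lena:2, Nadia:1, Pablo:1, Pia:1. Sum = 12.
n = 9, so closeness = 8/12 = 2/3.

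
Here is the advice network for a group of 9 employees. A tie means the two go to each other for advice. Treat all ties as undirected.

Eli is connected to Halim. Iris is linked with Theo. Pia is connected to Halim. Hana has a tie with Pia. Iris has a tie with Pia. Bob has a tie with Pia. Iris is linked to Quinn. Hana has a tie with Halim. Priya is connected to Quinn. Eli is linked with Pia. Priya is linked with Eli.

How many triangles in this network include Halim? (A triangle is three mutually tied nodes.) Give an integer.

Halim's neighbors: Eli, Hana, and Pia.
Neighbor pairs that are themselves tied: Halim–Eli–Pia; Halim–Hana–Pia. Each forms one triangle with Halim, for 2 in total.

2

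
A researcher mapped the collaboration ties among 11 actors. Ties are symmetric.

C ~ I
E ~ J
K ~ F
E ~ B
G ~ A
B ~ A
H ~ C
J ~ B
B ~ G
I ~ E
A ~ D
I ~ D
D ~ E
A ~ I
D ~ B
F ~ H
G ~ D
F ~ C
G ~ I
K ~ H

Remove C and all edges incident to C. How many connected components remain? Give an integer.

2

Without C, the remaining ties split the others into: {A, B, D, E, G, I, J}; {F, H, K}.
That's 2 separate components.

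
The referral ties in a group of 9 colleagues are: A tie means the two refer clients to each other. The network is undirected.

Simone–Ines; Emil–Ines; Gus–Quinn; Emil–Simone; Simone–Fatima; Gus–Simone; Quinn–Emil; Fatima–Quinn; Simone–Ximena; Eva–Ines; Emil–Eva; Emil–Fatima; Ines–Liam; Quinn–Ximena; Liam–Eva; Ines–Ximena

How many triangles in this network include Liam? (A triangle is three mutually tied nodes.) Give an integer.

1

Liam's neighbors: Eva and Ines.
Neighbor pairs that are themselves tied: Liam–Eva–Ines. Each forms one triangle with Liam, for 1 in total.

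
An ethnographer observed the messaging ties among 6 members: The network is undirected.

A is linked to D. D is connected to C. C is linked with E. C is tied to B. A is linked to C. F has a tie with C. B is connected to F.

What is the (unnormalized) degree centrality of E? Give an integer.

1

E is directly tied to C. That is 1 neighbor, so the degree of E is 1.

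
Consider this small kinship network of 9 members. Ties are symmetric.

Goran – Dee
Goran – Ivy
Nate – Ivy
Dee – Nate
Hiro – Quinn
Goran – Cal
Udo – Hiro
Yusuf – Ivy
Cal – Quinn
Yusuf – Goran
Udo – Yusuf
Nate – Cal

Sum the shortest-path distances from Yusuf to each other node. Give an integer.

Distances from Yusuf: Cal:2, Dee:2, Goran:1, Hiro:2, Ivy:1, Nate:2, Quinn:3, Udo:1.
Sum = 2 + 2 + 1 + 2 + 1 + 2 + 3 + 1 = 14.

14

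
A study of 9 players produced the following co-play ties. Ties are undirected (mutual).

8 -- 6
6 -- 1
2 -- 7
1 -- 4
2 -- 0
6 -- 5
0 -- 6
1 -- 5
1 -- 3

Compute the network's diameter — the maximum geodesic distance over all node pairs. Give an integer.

Eccentricity of each node (its greatest distance to any other): 0:3, 1:4, 2:4, 3:5, 4:5, 5:4, 6:3, 7:5, 8:4.
The maximum eccentricity is 5, realized for instance by the pair 7–3 via 7 – 2 – 0 – 6 – 1 – 3. So the diameter is 5.

5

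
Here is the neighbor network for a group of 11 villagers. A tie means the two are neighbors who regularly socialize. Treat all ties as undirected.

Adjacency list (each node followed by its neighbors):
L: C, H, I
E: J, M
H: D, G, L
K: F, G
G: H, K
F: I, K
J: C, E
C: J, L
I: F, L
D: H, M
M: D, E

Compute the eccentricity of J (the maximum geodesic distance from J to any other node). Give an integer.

5

Distances from J: C:1, D:3, E:1, F:4, G:4, H:3, I:3, K:5, L:2, M:2.
The largest is 5 (to K), so the eccentricity of J is 5.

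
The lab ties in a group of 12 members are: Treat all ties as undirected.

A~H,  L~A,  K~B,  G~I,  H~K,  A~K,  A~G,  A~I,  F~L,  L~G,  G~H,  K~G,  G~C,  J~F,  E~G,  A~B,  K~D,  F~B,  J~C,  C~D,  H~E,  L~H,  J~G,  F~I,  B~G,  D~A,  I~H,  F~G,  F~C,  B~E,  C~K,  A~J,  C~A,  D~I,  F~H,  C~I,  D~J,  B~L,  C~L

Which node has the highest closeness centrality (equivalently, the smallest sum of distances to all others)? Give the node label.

G

Farness (sum of distances to all others) for each node — A:13, B:16, C:14, D:18, E:20, F:15, G:12, H:15, I:16, J:17, K:16, L:16.
The smallest farness is 12, for G, so G has the highest closeness.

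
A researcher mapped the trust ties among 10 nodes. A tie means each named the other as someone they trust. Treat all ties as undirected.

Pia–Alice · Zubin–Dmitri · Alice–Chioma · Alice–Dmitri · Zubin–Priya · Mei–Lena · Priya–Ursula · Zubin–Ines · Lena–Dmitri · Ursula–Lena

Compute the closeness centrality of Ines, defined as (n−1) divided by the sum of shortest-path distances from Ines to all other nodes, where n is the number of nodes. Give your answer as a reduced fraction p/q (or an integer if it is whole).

9/26

Distances from Ines: Alice:3, Chioma:4, Dmitri:2, Lena:3, Mei:4, Pia:4, Priya:2, Ursula:3, Zubin:1. Sum = 26.
n = 10, so closeness = 9/26.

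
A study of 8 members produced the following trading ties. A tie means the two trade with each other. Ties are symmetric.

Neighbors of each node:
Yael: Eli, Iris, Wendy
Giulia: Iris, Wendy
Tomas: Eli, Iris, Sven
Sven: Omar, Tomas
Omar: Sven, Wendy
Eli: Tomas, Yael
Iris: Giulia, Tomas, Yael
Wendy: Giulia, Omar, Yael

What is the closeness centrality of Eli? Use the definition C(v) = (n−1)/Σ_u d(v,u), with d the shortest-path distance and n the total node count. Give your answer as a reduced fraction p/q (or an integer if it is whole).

Distances from Eli: Giulia:3, Iris:2, Omar:3, Sven:2, Tomas:1, Wendy:2, Yael:1. Sum = 14.
n = 8, so closeness = 7/14 = 1/2.

1/2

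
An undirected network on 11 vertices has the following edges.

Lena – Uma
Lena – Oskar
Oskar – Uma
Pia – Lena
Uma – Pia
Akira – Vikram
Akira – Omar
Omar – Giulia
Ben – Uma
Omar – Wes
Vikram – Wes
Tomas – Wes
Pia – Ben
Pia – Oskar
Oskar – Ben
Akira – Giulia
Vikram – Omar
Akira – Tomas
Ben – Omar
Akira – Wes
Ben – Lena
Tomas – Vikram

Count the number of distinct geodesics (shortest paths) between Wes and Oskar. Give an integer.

1

The shortest distance is 3, and the only length-3 path is Wes–Omar–Ben–Oskar. So there is exactly 1 shortest path.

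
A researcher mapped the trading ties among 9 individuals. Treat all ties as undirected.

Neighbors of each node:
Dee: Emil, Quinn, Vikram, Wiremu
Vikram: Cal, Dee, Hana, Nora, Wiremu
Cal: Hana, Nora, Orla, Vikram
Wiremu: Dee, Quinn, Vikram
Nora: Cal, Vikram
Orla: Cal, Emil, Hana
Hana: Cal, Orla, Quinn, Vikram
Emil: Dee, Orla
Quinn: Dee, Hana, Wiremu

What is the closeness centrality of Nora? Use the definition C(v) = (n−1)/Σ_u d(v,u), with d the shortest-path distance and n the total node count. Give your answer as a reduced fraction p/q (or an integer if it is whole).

Distances from Nora: Cal:1, Dee:2, Emil:3, Hana:2, Orla:2, Quinn:3, Vikram:1, Wiremu:2. Sum = 16.
n = 9, so closeness = 8/16 = 1/2.

1/2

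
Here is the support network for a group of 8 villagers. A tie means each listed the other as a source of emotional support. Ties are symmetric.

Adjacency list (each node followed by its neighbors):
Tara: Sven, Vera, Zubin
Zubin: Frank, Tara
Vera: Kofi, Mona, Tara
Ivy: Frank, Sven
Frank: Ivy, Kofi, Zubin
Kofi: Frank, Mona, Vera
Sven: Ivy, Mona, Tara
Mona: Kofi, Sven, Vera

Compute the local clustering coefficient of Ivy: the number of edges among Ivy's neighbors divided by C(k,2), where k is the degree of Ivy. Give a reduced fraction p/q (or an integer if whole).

Ivy's neighbors: Frank and Sven (k = 2).
Possible neighbor pairs: C(2,2) = 1. Edges among them: none → e = 0.
Clustering(Ivy) = 0/1.

0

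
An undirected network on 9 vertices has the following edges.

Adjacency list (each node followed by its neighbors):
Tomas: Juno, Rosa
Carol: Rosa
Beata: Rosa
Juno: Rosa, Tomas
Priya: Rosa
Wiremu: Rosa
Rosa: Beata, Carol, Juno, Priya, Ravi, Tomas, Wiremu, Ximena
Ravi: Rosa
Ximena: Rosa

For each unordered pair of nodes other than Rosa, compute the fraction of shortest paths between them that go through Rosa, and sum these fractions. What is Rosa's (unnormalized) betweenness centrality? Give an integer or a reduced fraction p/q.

Pairs whose geodesics pass through Rosa — Beata–Wiremu: 1; Beata–Priya: 1; Beata–Ximena: 1; Beata–Tomas: 1; Beata–Ravi: 1; Beata–Carol: 1; Beata–Juno: 1; Wiremu–Priya: 1; Wiremu–Ximena: 1; Wiremu–Tomas: 1; Wiremu–Ravi: 1; Wiremu–Carol: 1; Wiremu–Juno: 1; Priya–Ximena: 1 … (+13 more pairs).
All other pairs contribute 0.
Summing the contributions gives betweenness(Rosa) = 27.

27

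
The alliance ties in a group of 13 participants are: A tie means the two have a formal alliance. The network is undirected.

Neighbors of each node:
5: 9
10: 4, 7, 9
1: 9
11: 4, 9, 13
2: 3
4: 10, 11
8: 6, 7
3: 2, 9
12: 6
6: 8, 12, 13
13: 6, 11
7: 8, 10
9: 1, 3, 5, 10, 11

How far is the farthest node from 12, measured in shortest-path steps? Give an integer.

Distances from 12: 1:5, 2:6, 3:5, 4:4, 5:5, 6:1, 7:3, 8:2, 9:4, 10:4, 11:3, 13:2.
The largest is 6 (to 2), so the eccentricity of 12 is 6.

6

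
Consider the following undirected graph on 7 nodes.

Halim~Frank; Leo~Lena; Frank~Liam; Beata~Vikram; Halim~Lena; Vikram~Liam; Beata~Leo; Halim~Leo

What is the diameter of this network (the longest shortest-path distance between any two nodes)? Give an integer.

Eccentricity of each node (its greatest distance to any other): Beata:3, Frank:3, Halim:3, Lena:3, Leo:3, Liam:3, Vikram:3.
The maximum eccentricity is 3, realized for instance by the pair Beata–Frank via Beata – Leo – Halim – Frank. So the diameter is 3.

3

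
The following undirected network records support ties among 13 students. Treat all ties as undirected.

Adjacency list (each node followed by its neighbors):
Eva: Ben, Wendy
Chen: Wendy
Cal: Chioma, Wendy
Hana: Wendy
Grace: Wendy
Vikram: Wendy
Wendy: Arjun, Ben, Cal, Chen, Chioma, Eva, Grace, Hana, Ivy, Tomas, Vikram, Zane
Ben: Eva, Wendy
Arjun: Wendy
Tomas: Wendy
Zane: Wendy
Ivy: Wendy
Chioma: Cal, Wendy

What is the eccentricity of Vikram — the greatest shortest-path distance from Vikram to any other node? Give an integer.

Distances from Vikram: Arjun:2, Ben:2, Cal:2, Chen:2, Chioma:2, Eva:2, Grace:2, Hana:2, Ivy:2, Tomas:2, Wendy:1, Zane:2.
The largest is 2 (to Eva, Cal, Chen, Arjun, Tomas, Zane, Grace, Chioma, Hana, Ivy, and Ben), so the eccentricity of Vikram is 2.

2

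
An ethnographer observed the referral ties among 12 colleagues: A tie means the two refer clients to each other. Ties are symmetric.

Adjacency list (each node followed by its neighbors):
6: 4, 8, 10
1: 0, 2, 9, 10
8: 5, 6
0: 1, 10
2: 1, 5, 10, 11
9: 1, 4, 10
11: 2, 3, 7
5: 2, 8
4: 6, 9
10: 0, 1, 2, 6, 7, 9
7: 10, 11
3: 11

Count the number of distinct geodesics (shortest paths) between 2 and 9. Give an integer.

2

The shortest distance is 2. The length-2 paths are: 2–10–9; 2–1–9.
That gives 2 distinct shortest paths.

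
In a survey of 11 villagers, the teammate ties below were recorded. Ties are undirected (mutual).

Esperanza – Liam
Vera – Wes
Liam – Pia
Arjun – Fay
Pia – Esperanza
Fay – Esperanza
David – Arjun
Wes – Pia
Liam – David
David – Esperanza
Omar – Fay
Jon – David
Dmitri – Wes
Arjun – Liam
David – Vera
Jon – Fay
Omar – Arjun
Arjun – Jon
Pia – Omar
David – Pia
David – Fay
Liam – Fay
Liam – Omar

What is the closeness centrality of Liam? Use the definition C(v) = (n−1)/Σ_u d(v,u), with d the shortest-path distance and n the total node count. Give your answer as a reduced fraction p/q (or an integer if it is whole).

2/3

Distances from Liam: Arjun:1, David:1, Dmitri:3, Esperanza:1, Fay:1, Jon:2, Omar:1, Pia:1, Vera:2, Wes:2. Sum = 15.
n = 11, so closeness = 10/15 = 2/3.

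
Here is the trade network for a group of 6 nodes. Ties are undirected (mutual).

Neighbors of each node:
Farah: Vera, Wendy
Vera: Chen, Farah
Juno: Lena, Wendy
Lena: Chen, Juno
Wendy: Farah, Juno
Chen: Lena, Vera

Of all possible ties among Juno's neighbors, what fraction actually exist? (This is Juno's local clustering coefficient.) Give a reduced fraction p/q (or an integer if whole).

0

Juno's neighbors: Lena and Wendy (k = 2).
Possible neighbor pairs: C(2,2) = 1. Edges among them: none → e = 0.
Clustering(Juno) = 0/1.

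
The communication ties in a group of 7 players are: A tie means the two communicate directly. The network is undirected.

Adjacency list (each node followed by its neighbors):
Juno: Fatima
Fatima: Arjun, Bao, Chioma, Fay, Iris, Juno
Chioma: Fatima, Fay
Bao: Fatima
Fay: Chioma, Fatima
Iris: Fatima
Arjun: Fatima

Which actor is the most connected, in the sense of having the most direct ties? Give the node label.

Fatima

Degrees — Arjun:1, Bao:1, Chioma:2, Fatima:6, Fay:2, Iris:1, Juno:1.
The maximum is 6, attained only by Fatima.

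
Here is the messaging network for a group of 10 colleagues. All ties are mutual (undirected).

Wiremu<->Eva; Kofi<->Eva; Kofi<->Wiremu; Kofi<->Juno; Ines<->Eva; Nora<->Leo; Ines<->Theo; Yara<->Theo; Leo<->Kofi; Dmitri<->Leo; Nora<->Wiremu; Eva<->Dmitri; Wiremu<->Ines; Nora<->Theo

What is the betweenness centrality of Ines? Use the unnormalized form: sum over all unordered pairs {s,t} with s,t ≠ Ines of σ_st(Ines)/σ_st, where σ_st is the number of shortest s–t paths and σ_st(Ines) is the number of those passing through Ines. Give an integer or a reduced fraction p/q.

Pairs whose geodesics pass through Ines — Yara–Wiremu: 1/2; Yara–Eva: 1; Yara–Dmitri: 1/2; Yara–Kofi: 2/4; Yara–Juno: 2/4; Theo–Wiremu: 1/2; Theo–Eva: 1; Theo–Dmitri: 1/2; Theo–Kofi: 2/4; Theo–Juno: 2/4.
All other pairs contribute 0.
Summing the contributions gives betweenness(Ines) = 6.

6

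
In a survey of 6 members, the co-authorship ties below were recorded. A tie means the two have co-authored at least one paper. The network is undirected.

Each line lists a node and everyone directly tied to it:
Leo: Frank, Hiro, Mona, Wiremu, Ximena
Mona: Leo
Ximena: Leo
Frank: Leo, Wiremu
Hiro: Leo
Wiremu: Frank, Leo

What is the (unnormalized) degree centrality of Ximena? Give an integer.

1

Ximena is directly tied to Leo. That is 1 neighbor, so the degree of Ximena is 1.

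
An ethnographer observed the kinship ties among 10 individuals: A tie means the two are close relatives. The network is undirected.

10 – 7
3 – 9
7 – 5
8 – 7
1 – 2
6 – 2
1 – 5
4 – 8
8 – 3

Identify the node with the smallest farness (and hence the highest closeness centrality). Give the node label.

Farness (sum of distances to all others) for each node — 1:25, 2:31, 3:27, 4:29, 5:21, 6:39, 7:19, 8:21, 9:35, 10:27.
The smallest farness is 19, for 7, so 7 has the highest closeness.

7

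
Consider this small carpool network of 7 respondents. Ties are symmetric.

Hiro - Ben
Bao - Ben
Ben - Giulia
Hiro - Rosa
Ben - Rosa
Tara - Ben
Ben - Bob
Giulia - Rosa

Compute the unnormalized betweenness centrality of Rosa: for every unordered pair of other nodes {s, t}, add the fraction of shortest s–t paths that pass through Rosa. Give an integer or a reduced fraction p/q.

Pairs whose geodesics pass through Rosa — Giulia–Hiro: 1/2.
All other pairs contribute 0.
Summing the contributions gives betweenness(Rosa) = 1/2.

1/2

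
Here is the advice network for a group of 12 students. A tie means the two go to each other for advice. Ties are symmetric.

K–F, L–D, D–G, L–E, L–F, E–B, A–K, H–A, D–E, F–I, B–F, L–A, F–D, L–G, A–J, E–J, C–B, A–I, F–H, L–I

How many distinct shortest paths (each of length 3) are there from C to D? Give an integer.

2

The shortest distance is 3. The length-3 paths are: C–B–E–D; C–B–F–D.
That gives 2 distinct shortest paths.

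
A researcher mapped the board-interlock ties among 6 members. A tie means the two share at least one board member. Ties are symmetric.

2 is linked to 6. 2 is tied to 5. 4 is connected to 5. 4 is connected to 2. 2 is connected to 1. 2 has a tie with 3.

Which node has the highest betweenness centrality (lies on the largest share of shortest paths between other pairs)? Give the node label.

2

Unnormalized betweenness of each node: 1:0, 2:9, 3:0, 4:0, 5:0, 6:0.
2 has the largest value, 9, making it the main broker — the node through which the most shortest paths run.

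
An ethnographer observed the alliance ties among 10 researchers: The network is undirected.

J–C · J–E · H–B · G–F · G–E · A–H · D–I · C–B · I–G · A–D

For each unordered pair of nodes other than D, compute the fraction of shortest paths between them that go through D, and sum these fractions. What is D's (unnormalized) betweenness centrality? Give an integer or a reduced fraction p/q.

8

Pairs whose geodesics pass through D — I–B: 1; I–A: 1; I–H: 1; F–A: 1; F–H: 1; G–A: 1; G–H: 1; E–A: 1.
All other pairs contribute 0.
Summing the contributions gives betweenness(D) = 8.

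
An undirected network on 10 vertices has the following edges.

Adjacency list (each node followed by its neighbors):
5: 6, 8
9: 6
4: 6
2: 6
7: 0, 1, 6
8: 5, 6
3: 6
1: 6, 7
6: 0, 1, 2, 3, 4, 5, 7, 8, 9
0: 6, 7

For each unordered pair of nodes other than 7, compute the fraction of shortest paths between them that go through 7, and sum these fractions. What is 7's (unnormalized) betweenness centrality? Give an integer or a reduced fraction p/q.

Pairs whose geodesics pass through 7 — 1–0: 1/2.
All other pairs contribute 0.
Summing the contributions gives betweenness(7) = 1/2.

1/2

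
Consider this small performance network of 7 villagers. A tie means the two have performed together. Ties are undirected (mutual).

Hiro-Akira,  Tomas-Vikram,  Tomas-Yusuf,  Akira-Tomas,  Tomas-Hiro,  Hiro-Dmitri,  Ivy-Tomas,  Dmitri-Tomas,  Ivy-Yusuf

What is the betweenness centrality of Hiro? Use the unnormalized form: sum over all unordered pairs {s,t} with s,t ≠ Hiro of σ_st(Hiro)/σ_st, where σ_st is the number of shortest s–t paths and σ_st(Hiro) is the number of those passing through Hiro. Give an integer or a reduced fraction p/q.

1/2

Pairs whose geodesics pass through Hiro — Dmitri–Akira: 1/2.
All other pairs contribute 0.
Summing the contributions gives betweenness(Hiro) = 1/2.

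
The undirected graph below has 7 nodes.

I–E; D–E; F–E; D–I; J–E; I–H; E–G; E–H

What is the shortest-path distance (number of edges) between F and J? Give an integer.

2

One shortest route is F – E – J, which uses 2 edges, and F and J are not directly tied, so nothing shorter exists. So d(F,J) = 2.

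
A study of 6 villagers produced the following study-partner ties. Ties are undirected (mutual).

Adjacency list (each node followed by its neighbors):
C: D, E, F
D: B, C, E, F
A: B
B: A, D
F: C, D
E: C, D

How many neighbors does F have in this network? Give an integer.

F is directly tied to C and D. That is 2 neighbors, so the degree of F is 2.

2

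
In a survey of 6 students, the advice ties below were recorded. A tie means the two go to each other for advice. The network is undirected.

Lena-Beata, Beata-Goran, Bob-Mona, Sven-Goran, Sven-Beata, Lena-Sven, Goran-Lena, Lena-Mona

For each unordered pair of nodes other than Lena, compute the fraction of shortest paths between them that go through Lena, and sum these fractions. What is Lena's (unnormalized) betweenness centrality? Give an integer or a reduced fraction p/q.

Pairs whose geodesics pass through Lena — Mona–Sven: 1; Mona–Beata: 1; Mona–Goran: 1; Bob–Sven: 1; Bob–Beata: 1; Bob–Goran: 1.
All other pairs contribute 0.
Summing the contributions gives betweenness(Lena) = 6.

6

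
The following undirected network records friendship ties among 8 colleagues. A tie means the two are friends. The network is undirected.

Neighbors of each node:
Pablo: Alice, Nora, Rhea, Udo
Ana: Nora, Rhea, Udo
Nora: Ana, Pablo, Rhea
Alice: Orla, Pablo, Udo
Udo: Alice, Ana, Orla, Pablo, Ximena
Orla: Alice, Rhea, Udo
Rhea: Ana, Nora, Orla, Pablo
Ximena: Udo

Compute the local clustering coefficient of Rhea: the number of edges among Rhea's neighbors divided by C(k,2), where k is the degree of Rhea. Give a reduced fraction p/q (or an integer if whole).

1/3

Rhea's neighbors: Ana, Nora, Orla, and Pablo (k = 4).
Possible neighbor pairs: C(4,2) = 6. Edges among them: Ana–Nora, Nora–Pablo → e = 2.
Clustering(Rhea) = 2/6 = 1/3.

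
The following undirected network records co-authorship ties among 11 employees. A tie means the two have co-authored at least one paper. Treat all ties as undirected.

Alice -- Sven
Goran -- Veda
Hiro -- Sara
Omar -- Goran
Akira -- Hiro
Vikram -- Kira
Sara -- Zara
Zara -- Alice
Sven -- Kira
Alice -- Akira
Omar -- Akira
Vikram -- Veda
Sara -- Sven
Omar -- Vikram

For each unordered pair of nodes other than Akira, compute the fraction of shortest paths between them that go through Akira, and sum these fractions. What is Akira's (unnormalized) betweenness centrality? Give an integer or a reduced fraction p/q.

83/6

Pairs whose geodesics pass through Akira — Zara–Vikram: 1/3; Zara–Veda: 2/4; Zara–Goran: 1; Zara–Omar: 1; Alice–Vikram: 1/2; Alice–Veda: 2/3; Alice–Goran: 1; Alice–Omar: 1; Alice–Hiro: 1; Sven–Goran: 1/3; Sven–Omar: 1/2; Vikram–Hiro: 1; Veda–Hiro: 2/2; Goran–Hiro: 1 … (+3 more pairs).
All other pairs contribute 0.
Summing the contributions gives betweenness(Akira) = 83/6.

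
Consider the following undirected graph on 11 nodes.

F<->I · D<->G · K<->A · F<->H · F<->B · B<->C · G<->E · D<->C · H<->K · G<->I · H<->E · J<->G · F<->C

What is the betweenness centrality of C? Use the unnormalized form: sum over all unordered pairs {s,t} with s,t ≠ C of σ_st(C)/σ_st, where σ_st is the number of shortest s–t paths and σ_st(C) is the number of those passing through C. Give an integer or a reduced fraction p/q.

9/2

Pairs whose geodesics pass through C — B–G: 1/2; B–D: 1; B–J: 1/2; A–D: 1/2; H–D: 1/2; D–K: 1/2; D–F: 1.
All other pairs contribute 0.
Summing the contributions gives betweenness(C) = 9/2.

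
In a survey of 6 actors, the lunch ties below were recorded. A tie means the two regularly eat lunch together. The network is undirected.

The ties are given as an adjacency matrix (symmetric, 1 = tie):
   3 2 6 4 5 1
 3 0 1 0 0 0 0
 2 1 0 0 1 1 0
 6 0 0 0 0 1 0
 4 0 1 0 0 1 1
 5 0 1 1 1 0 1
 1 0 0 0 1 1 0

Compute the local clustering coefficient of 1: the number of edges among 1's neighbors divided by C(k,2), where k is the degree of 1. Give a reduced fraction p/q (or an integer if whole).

1

1's neighbors: 4 and 5 (k = 2).
Possible neighbor pairs: C(2,2) = 1. Edges among them: 4–5 → e = 1.
Clustering(1) = 1/1.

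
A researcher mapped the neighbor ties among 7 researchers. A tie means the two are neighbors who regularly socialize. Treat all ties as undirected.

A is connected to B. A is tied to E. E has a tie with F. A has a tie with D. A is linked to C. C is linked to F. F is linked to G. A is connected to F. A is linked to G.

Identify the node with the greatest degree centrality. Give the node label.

Degrees — A:6, B:1, C:2, D:1, E:2, F:4, G:2.
The maximum is 6, attained only by A.

A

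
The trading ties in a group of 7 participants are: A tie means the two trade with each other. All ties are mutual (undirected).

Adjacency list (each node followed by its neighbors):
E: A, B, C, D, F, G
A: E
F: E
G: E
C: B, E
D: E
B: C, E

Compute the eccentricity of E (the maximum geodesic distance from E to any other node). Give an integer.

Distances from E: A:1, B:1, C:1, D:1, F:1, G:1.
The largest is 1 (to D, F, A, G, C, and B), so the eccentricity of E is 1.

1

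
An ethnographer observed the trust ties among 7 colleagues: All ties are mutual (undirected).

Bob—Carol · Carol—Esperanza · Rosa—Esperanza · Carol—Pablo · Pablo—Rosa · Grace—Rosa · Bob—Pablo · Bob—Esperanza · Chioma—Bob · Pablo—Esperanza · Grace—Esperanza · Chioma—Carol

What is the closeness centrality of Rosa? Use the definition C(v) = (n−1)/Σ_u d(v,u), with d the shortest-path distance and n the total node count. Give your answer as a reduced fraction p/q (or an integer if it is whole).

3/5

Distances from Rosa: Bob:2, Carol:2, Chioma:3, Esperanza:1, Grace:1, Pablo:1. Sum = 10.
n = 7, so closeness = 6/10 = 3/5.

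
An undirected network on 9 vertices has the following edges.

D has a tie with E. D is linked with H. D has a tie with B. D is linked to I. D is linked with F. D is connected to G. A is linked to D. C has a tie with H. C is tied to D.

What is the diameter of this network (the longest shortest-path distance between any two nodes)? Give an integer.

Eccentricity of each node (its greatest distance to any other): A:2, B:2, C:2, D:1, E:2, F:2, G:2, H:2, I:2.
The maximum eccentricity is 2, realized for instance by the pair G–F via G – D – F. So the diameter is 2.

2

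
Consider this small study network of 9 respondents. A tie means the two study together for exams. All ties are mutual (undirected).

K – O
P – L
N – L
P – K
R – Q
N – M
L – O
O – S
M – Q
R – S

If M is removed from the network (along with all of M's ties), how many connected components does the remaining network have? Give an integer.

1

M's neighbors (N and Q) remain reachable from one another through other ties, so the rest of the network stays in one piece.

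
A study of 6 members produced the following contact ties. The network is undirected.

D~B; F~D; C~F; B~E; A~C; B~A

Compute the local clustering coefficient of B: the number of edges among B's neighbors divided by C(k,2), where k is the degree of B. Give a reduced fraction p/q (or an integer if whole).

0

B's neighbors: A, D, and E (k = 3).
Possible neighbor pairs: C(3,2) = 3. Edges among them: none → e = 0.
Clustering(B) = 0/3 = 0.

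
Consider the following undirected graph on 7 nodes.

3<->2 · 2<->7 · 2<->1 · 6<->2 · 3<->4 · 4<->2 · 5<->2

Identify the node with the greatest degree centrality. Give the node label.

Degrees — 1:1, 2:6, 3:2, 4:2, 5:1, 6:1, 7:1.
The maximum is 6, attained only by 2.

2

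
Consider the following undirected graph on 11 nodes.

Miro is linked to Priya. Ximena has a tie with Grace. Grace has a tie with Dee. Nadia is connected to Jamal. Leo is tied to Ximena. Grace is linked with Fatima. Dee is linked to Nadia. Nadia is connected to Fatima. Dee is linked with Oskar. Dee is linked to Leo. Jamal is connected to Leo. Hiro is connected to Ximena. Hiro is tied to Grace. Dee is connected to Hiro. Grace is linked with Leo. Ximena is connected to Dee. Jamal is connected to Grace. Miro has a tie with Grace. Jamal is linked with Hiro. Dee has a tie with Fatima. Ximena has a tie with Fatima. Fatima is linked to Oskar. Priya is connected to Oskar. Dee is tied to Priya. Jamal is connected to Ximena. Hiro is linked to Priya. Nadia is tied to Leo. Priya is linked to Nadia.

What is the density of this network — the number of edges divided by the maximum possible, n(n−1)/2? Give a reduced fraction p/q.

28/55

There are 28 edges and 11 nodes, so the maximum possible is C(11,2) = 55.
Density = 28/55.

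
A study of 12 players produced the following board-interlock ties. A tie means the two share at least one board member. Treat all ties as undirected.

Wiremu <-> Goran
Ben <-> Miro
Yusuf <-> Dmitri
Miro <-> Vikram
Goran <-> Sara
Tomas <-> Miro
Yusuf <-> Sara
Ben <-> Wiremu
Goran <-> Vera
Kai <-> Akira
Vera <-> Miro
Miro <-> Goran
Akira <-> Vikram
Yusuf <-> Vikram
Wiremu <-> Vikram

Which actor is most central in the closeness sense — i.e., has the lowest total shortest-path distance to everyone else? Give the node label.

Farness (sum of distances to all others) for each node — Akira:26, Ben:27, Dmitri:33, Goran:22, Kai:36, Miro:19, Sara:25, Tomas:29, Vera:26, Vikram:18, Wiremu:22, Yusuf:23.
The smallest farness is 18, for Vikram, so Vikram has the highest closeness.

Vikram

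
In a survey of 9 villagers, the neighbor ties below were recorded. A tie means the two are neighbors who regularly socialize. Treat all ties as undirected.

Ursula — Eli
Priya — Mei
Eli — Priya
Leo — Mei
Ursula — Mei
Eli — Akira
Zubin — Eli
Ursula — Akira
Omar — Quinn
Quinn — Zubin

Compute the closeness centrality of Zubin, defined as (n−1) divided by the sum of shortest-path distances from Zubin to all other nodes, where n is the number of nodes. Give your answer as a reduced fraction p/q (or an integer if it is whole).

8/17

Distances from Zubin: Akira:2, Eli:1, Leo:4, Mei:3, Omar:2, Priya:2, Quinn:1, Ursula:2. Sum = 17.
n = 9, so closeness = 8/17.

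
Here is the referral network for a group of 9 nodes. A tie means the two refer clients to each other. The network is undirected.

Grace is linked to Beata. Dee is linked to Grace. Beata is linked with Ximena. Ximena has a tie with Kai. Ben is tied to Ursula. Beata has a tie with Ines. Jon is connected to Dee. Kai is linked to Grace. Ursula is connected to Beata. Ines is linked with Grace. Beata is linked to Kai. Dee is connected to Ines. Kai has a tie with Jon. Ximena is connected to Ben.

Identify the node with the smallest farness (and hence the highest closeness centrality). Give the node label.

Beata

Farness (sum of distances to all others) for each node — Beata:11, Ben:19, Dee:17, Grace:13, Ines:14, Jon:16, Kai:12, Ursula:16, Ximena:14.
The smallest farness is 11, for Beata, so Beata has the highest closeness.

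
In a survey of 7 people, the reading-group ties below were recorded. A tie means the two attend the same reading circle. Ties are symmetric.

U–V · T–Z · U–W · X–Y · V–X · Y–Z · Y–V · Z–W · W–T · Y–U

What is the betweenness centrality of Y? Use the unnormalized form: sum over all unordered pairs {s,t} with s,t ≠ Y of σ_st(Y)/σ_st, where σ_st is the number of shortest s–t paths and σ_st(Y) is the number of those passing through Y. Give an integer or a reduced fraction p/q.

Pairs whose geodesics pass through Y — X–U: 1/2; X–T: 1; X–W: 2/3; X–Z: 1; U–Z: 1/2; V–T: 1/2; V–Z: 1.
All other pairs contribute 0.
Summing the contributions gives betweenness(Y) = 31/6.

31/6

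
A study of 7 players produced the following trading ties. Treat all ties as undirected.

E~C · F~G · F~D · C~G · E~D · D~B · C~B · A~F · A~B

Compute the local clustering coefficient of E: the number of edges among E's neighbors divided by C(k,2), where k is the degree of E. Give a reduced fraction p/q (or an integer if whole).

E's neighbors: C and D (k = 2).
Possible neighbor pairs: C(2,2) = 1. Edges among them: none → e = 0.
Clustering(E) = 0/1.

0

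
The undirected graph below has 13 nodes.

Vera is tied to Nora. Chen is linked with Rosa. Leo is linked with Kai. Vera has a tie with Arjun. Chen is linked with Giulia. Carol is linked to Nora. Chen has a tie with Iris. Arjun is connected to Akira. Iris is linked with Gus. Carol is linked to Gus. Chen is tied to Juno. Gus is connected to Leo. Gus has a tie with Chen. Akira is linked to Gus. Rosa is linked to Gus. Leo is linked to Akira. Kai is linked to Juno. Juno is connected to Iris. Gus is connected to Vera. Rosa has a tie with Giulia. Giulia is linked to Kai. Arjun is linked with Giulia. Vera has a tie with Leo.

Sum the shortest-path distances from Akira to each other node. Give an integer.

23

Distances from Akira: Arjun:1, Carol:2, Chen:2, Giulia:2, Gus:1, Iris:2, Juno:3, Kai:2, Leo:1, Nora:3, Rosa:2, Vera:2.
Sum = 1 + 2 + 2 + 2 + 1 + 2 + 3 + 2 + 1 + 3 + 2 + 2 = 23.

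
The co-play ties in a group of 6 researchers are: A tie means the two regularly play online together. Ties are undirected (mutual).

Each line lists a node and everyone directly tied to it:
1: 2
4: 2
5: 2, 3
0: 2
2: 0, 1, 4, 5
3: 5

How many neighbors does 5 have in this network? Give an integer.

2

5 is directly tied to 2 and 3. That is 2 neighbors, so the degree of 5 is 2.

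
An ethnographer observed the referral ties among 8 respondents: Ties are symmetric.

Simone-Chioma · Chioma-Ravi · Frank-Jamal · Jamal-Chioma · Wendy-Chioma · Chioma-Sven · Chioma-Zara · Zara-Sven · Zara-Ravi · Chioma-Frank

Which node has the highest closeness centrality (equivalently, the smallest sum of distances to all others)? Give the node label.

Farness (sum of distances to all others) for each node — Chioma:7, Frank:12, Jamal:12, Ravi:12, Simone:13, Sven:12, Wendy:13, Zara:11.
The smallest farness is 7, for Chioma, so Chioma has the highest closeness.

Chioma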